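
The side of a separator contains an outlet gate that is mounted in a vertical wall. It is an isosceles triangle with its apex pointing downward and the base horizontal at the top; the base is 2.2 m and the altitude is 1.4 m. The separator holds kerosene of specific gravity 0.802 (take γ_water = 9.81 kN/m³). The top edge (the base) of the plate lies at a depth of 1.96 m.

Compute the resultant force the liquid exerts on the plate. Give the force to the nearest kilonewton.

F ≈ 29 kN

γ = 0.802 × 9.81 = 7.86762 kN/m³.
With the apex down, the centroid sits h/3 = 1.4/3 = 0.466667 m below the base (the top edge), so the centroid depth is h_c = 1.96 + 0.466667 = 2.42667 m.
A = ½ × 2.2 × 1.4 = 1.54 m².
Resultant F = γ·h_c·A = 7.86762 × 2.42667 × 1.54 = 29.4019 kN.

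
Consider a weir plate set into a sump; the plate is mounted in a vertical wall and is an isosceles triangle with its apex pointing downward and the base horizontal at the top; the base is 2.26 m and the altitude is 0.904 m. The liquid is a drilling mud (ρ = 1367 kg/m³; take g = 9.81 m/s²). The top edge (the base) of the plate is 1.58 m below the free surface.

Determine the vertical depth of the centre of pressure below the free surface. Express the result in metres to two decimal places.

h_p = 1.91 m

γ = ρg = 1367 × 9.81 / 1000 = 13.41027 kN/m³.
With the apex down, the centroid sits h/3 = 0.904/3 = 0.301333 m below the base (the top edge), so the centroid depth is h_c = 1.58 + 0.301333 = 1.88133 m.
A = ½ × 2.26 × 0.904 = 1.02152 m².
Resultant F = γ·h_c·A = 13.41027 × 1.88133 × 1.02152 = 25.7721 kN.
I_c = b·h³/36 = 2.26 × 0.904³/36 = 0.0463779 m⁴.
Centre of pressure: y_p = y_c + I_c/(y_c·A) = 1.88133 + 0.0463779/(1.88133 × 1.02152) = 1.88133 + 0.0241323 = 1.90546 m along the plane.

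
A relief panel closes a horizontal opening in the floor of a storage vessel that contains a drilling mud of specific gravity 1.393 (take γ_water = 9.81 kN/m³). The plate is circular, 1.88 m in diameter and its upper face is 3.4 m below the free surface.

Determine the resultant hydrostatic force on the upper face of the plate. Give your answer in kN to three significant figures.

F ≈ 129 kN

γ = 1.393 × 9.81 = 13.66533 kN/m³.
The plate is horizontal, so pressure is uniform at p = γ·h = 13.66533 × 3.4 = 46.4621 kN/m².
A = π(0.94)² = 2.77591 m².
F = p·A = 46.4621 × 2.77591 = 128.975 kN.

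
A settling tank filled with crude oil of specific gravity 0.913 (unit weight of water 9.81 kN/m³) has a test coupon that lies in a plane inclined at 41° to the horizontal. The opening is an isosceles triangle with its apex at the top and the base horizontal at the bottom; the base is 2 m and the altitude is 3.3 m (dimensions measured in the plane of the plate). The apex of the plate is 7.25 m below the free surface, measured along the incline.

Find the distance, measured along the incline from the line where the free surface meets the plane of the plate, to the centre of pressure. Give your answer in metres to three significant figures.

y_p = 9.51 m

γ = 0.913 × 9.81 = 8.95653 kN/m³.
Let θ = 41° be the plate's angle to the horizontal; measure y along the incline from where the plane meets the free surface. Vertical depth h = y·sinθ with sinθ = 0.656059.
With the apex up, the centroid sits 2h/3 = 2 × 3.3/3 = 2.2 m below the apex, so y_c = 7.25 + 2.2 = 9.45 m and h_c = 9.45 × 0.656059 = 6.19976 m.
A = ½ × 2 × 3.3 = 3.3 m².
Resultant F = γ·h_c·A = 8.95653 × 6.19976 × 3.3 = 183.244 kN.
I_c = b·h³/36 = 2 × 3.3³/36 = 1.9965 m⁴.
Centre of pressure: y_p = y_c + I_c/(y_c·A) = 9.45 + 1.9965/(9.45 × 3.3) = 9.45 + 0.0640212 = 9.51402 m along the plane.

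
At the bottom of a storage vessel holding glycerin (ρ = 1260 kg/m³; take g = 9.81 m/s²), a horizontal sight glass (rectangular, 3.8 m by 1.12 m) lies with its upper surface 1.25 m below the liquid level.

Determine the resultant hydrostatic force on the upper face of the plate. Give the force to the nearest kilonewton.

F ≈ 66 kN

γ = ρg = 1260 × 9.81 / 1000 = 12.3606 kN/m³.
The plate is horizontal, so pressure is uniform at p = γ·h = 12.3606 × 1.25 = 15.4507 kN/m².
A = 3.8 × 1.12 = 4.256 m².
F = p·A = 15.4507 × 4.256 = 65.7582 kN.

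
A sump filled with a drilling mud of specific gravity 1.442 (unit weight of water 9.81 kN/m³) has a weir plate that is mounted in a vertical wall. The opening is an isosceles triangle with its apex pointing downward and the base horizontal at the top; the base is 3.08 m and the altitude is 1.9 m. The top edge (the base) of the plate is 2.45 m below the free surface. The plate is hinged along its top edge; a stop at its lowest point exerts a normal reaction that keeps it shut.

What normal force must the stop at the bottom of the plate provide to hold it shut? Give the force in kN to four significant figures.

P ≈ 46.91 kN

γ = 1.442 × 9.81 = 14.14602 kN/m³.
With the apex down, the centroid sits h/3 = 1.9/3 = 0.633333 m below the base (the top edge), so the centroid depth is h_c = 2.45 + 0.633333 = 3.08333 m.
A = ½ × 3.08 × 1.9 = 2.926 m².
Resultant F = γ·h_c·A = 14.14602 × 3.08333 × 2.926 = 127.623 kN.
I_c = b·h³/36 = 3.08 × 1.9³/36 = 0.586826 m⁴.
Centre of pressure: y_p = y_c + I_c/(y_c·A) = 3.08333 + 0.586826/(3.08333 × 2.926) = 3.08333 + 0.0650452 = 3.14838 m along the plane.
The resultant acts 0.633333 + 0.0650452 = 0.698378 m (along the plate) below the hinge at the top edge, so the moment about the hinge is M = F × 0.698378 = 127.623 × 0.698378 = 89.1291 kN·m.
A normal force at the bottom, 1.9 m from the hinge, must supply this moment: P = 89.1291/1.9 = 46.9101 kN.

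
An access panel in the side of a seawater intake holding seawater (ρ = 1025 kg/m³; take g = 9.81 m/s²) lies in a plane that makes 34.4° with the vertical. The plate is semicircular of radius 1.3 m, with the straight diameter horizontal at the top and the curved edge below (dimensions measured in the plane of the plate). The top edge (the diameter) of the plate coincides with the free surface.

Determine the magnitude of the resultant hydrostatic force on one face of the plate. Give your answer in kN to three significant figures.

F ≈ 12.2 kN

γ = ρg = 1025 × 9.81 / 1000 = 10.05525 kN/m³.
The plate makes 34.4° with the vertical, i.e. θ = 90° − 34.4° = 55.6° to the horizontal. Measuring y along the incline from the free-surface line, vertical depth h = y·sinθ with sinθ = 0.825113.
The centroid of a semicircle lies 4r/(3π) = 0.551737 m from the diameter, here below the top edge, so y_c = 0.551737 m and h_c = 0.551737 × 0.825113 = 0.455245 m.
A = πr²/2 = π × 1.3²/2 = 2.65465 m².
Resultant F = γ·h_c·A = 10.05525 × 0.455245 × 2.65465 = 12.1519 kN.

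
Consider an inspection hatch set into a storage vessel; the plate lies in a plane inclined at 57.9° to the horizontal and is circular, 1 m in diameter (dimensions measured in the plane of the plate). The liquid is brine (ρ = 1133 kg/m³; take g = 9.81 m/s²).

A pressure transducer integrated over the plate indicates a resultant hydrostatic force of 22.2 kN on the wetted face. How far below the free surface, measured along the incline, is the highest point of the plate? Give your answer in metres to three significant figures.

γ = ρg = 1133 × 9.81 / 1000 = 11.11473 kN/m³.
A = π(0.5)² = 0.785398 m².
From F = γ·h_c·A, the centroid depth is h_c = 22.2/(11.11473 × 0.785398) = 2.5431 m.
Let θ = 57.9° be the plate's angle to the horizontal; measure y along the incline from where the plane meets the free surface. Vertical depth h = y·sinθ with sinθ = 0.847122.
Along the incline, y_c = h_c/sinθ = 2.5431/0.847122 = 3.00205 m.
The centroid is at the centre, 0.5 m below the top of the plate, so the highest point sits at y_top = 3.00205 − 0.5 = 2.50205 m along the incline.

y_top ≈ 2.50 m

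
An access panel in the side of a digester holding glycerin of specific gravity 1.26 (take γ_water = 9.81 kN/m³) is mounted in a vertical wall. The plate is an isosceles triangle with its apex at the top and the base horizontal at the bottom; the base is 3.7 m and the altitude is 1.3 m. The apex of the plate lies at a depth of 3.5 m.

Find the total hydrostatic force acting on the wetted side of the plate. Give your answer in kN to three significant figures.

F ≈ 130 kN

γ = 1.26 × 9.81 = 12.3606 kN/m³.
With the apex up, the centroid sits 2h/3 = 2 × 1.3/3 = 0.866667 m below the apex, so the centroid depth is h_c = 3.5 + 0.866667 = 4.36667 m.
A = ½ × 3.7 × 1.3 = 2.405 m².
Resultant F = γ·h_c·A = 12.3606 × 4.36667 × 2.405 = 129.809 kN.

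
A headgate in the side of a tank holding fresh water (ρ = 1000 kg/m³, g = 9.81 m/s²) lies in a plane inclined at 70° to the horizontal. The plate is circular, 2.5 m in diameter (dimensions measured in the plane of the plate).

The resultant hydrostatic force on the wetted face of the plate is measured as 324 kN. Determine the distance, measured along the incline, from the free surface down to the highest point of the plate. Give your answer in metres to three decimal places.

γ = ρg = 1000 × 9.81 = 9810 N/m³ = 9.81 kN/m³.
A = π(1.25)² = 4.90874 m².
From F = γ·h_c·A, the centroid depth is h_c = 324/(9.81 × 4.90874) = 6.72831 m.
Let θ = 70° be the plate's angle to the horizontal; measure y along the incline from where the plane meets the free surface. Vertical depth h = y·sinθ with sinθ = 0.939693.
Along the incline, y_c = h_c/sinθ = 6.72831/0.939693 = 7.16012 m.
The centroid is at the centre, 1.25 m below the top of the plate, so the highest point sits at y_top = 7.16012 − 1.25 = 5.91012 m along the incline.

y_top ≈ 5.910 m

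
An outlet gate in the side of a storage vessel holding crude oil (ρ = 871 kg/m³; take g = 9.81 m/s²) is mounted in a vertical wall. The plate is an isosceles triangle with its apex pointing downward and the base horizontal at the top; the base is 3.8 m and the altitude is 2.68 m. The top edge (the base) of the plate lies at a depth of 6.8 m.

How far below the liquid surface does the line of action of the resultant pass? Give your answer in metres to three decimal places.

h_p = 7.745 m

γ = ρg = 871 × 9.81 / 1000 = 8.54451 kN/m³.
With the apex down, the centroid sits h/3 = 2.68/3 = 0.893333 m below the base (the top edge), so the centroid depth is h_c = 6.8 + 0.893333 = 7.69333 m.
A = ½ × 3.8 × 2.68 = 5.092 m².
Resultant F = γ·h_c·A = 8.54451 × 7.69333 × 5.092 = 334.726 kN.
I_c = b·h³/36 = 3.8 × 2.68³/36 = 2.03182 m⁴.
Centre of pressure: y_p = y_c + I_c/(y_c·A) = 7.69333 + 2.03182/(7.69333 × 5.092) = 7.69333 + 0.051866 = 7.7452 m along the plane.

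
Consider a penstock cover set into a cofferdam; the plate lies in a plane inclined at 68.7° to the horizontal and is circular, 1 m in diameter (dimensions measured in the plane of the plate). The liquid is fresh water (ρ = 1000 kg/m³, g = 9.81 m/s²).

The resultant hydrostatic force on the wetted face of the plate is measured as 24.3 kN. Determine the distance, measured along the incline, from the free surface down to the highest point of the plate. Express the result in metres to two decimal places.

y_top ≈ 2.89 m

γ = ρg = 1000 × 9.81 = 9810 N/m³ = 9.81 kN/m³.
A = π(0.5)² = 0.785398 m².
From F = γ·h_c·A, the centroid depth is h_c = 24.3/(9.81 × 0.785398) = 3.1539 m.
Let θ = 68.7° be the plate's angle to the horizontal; measure y along the incline from where the plane meets the free surface. Vertical depth h = y·sinθ with sinθ = 0.931691.
Along the incline, y_c = h_c/sinθ = 3.1539/0.931691 = 3.38514 m.
The centroid is at the centre, 0.5 m below the top of the plate, so the highest point sits at y_top = 3.38514 − 0.5 = 2.88514 m along the incline.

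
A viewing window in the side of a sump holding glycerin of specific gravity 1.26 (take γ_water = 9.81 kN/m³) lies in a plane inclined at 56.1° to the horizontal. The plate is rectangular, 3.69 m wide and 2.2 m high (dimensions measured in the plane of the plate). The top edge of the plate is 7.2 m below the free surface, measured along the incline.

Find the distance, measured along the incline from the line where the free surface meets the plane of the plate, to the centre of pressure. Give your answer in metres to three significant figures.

y_p = 8.35 m

γ = 1.26 × 9.81 = 12.3606 kN/m³.
Let θ = 56.1° be the plate's angle to the horizontal; measure y along the incline from where the plane meets the free surface. Vertical depth h = y·sinθ with sinθ = 0.830012.
The centroid lies 2.2/2 = 1.1 m below the top edge, so y_c = 7.2 + 1.1 = 8.3 m and h_c = 8.3 × 0.830012 = 6.8891 m.
A = 3.69 × 2.2 = 8.118 m².
Resultant F = γ·h_c·A = 12.3606 × 6.8891 × 8.118 = 691.275 kN.
I_c = b·h³/12 = 3.69 × 2.2³/12 = 3.27426 m⁴.
Centre of pressure: y_p = y_c + I_c/(y_c·A) = 8.3 + 3.27426/(8.3 × 8.118) = 8.3 + 0.0485944 = 8.34859 m along the plane.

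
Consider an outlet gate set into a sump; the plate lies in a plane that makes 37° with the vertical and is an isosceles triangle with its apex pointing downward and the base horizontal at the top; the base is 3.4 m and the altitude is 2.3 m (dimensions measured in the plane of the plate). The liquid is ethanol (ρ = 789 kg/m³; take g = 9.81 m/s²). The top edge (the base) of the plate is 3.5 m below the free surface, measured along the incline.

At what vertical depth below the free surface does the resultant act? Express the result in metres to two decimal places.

h_p = 3.46 m

γ = ρg = 789 × 9.81 / 1000 = 7.74009 kN/m³.
The plate makes 37° with the vertical, i.e. θ = 90° − 37° = 53° to the horizontal. Measuring y along the incline from the free-surface line, vertical depth h = y·sinθ with sinθ = 0.798636.
With the apex down, the centroid sits h/3 = 2.3/3 = 0.766667 m below the base (the top edge), so y_c = 3.5 + 0.766667 = 4.26667 m and h_c = 4.26667 × 0.798636 = 3.40752 m.
A = ½ × 3.4 × 2.3 = 3.91 m².
Resultant F = γ·h_c·A = 7.74009 × 3.40752 × 3.91 = 103.124 kN.
I_c = b·h³/36 = 3.4 × 2.3³/36 = 1.14911 m⁴.
Centre of pressure: y_p = y_c + I_c/(y_c·A) = 4.26667 + 1.14911/(4.26667 × 3.91) = 4.26667 + 0.0688804 = 4.33555 m along the plane.
Vertically, h_p = y_p·sinθ = 4.33555 × 0.798636 = 3.46253 m.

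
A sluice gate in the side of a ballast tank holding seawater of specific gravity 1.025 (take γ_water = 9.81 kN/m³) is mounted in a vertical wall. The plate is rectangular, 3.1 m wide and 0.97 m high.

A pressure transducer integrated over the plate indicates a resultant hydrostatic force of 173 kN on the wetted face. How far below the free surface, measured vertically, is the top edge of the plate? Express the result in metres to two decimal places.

γ = 1.025 × 9.81 = 10.05525 kN/m³.
A = 3.1 × 0.97 = 3.007 m².
From F = γ·h_c·A, the centroid depth is h_c = 173/(10.05525 × 3.007) = 5.72163 m.
The centroid lies 0.97/2 = 0.485 m below the top edge, so the top edge sits at h_top = 5.72163 − 0.485 = 5.23663 m below the surface.

d_top ≈ 5.24 m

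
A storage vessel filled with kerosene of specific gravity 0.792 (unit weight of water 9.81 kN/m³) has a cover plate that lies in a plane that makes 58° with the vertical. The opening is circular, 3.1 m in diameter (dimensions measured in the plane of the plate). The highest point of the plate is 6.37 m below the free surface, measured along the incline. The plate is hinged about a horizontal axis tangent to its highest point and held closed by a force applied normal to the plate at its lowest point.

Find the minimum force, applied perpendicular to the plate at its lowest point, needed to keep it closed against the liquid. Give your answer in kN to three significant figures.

γ = 0.792 × 9.81 = 7.76952 kN/m³.
The plate makes 58° with the vertical, i.e. θ = 90° − 58° = 32° to the horizontal. Measuring y along the incline from the free-surface line, vertical depth h = y·sinθ with sinθ = 0.529919.
The centroid is at the centre, 1.55 m below the top of the plate, so y_c = 6.37 + 1.55 = 7.92 m and h_c = 7.92 × 0.529919 = 4.19696 m.
A = π(1.55)² = 7.54768 m².
Resultant F = γ·h_c·A = 7.76952 × 4.19696 × 7.54768 = 246.118 kN.
I_c = πr⁴/4 = π × 1.55⁴/4 = 4.53332 m⁴.
Centre of pressure: y_p = y_c + I_c/(y_c·A) = 7.92 + 4.53332/(7.92 × 7.54768) = 7.92 + 0.0758364 = 7.99584 m along the plane.
The resultant acts 1.55 + 0.0758364 = 1.62584 m (along the plate) below the hinge at the top edge, so the moment about the hinge is M = F × 1.62584 = 246.118 × 1.62584 = 400.148 kN·m.
A normal force at the bottom, 3.1 m from the hinge, must supply this moment: P = 400.148/3.1 = 129.08 kN.

P ≈ 129 kN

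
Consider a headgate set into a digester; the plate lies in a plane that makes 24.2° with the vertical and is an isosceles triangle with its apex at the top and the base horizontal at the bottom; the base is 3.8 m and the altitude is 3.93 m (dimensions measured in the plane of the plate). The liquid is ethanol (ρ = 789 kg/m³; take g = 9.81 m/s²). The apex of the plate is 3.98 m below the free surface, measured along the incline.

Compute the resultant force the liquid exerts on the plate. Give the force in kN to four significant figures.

F ≈ 347.9 kN

γ = ρg = 789 × 9.81 / 1000 = 7.74009 kN/m³.
The plate makes 24.2° with the vertical, i.e. θ = 90° − 24.2° = 65.8° to the horizontal. Measuring y along the incline from the free-surface line, vertical depth h = y·sinθ with sinθ = 0.912120.
With the apex up, the centroid sits 2h/3 = 2 × 3.93/3 = 2.62 m below the apex, so y_c = 3.98 + 2.62 = 6.6 m and h_c = 6.6 × 0.912120 = 6.01999 m.
A = ½ × 3.8 × 3.93 = 7.467 m².
Resultant F = γ·h_c·A = 7.74009 × 6.01999 × 7.467 = 347.927 kN.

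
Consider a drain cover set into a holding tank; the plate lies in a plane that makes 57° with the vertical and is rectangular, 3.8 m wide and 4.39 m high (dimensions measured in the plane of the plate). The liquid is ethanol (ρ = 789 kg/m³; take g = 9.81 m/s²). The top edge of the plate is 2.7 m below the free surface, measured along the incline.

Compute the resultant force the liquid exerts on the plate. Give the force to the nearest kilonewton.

F ≈ 344 kN

γ = ρg = 789 × 9.81 / 1000 = 7.74009 kN/m³.
The plate makes 57° with the vertical, i.e. θ = 90° − 57° = 33° to the horizontal. Measuring y along the incline from the free-surface line, vertical depth h = y·sinθ with sinθ = 0.544639.
The centroid lies 4.39/2 = 2.195 m below the top edge, so y_c = 2.7 + 2.195 = 4.895 m and h_c = 4.895 × 0.544639 = 2.66601 m.
A = 3.8 × 4.39 = 16.682 m².
Resultant F = γ·h_c·A = 7.74009 × 2.66601 × 16.682 = 344.236 kN.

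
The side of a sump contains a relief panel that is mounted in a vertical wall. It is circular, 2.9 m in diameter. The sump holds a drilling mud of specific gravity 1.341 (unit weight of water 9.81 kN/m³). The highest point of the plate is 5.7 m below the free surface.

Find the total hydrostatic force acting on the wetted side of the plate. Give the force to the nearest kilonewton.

F ≈ 621 kN

γ = 1.341 × 9.81 = 13.15521 kN/m³.
The centroid is at the centre, 1.45 m below the top of the plate, so the centroid depth is h_c = 5.7 + 1.45 = 7.15 m.
A = π(1.45)² = 6.6052 m².
Resultant F = γ·h_c·A = 13.15521 × 7.15 × 6.6052 = 621.283 kN.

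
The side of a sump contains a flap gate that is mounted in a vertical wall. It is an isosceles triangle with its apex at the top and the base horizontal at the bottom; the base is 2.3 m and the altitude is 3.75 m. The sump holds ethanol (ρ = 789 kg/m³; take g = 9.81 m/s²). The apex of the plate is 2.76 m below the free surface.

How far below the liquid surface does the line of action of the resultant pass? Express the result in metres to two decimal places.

h_p = 5.41 m

γ = ρg = 789 × 9.81 / 1000 = 7.74009 kN/m³.
With the apex up, the centroid sits 2h/3 = 2 × 3.75/3 = 2.5 m below the apex, so the centroid depth is h_c = 2.76 + 2.5 = 5.26 m.
A = ½ × 2.3 × 3.75 = 4.3125 m².
Resultant F = γ·h_c·A = 7.74009 × 5.26 × 4.3125 = 175.574 kN.
I_c = b·h³/36 = 2.3 × 3.75³/36 = 3.36914 m⁴.
Centre of pressure: y_p = y_c + I_c/(y_c·A) = 5.26 + 3.36914/(5.26 × 4.3125) = 5.26 + 0.148527 = 5.40853 m along the plane.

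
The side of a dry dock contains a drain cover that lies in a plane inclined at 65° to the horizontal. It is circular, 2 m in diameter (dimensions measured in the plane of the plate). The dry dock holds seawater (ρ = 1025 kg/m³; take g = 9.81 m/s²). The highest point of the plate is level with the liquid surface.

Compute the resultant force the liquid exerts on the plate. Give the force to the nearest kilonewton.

F ≈ 29 kN

γ = ρg = 1025 × 9.81 / 1000 = 10.05525 kN/m³.
Let θ = 65° be the plate's angle to the horizontal; measure y along the incline from where the plane meets the free surface. Vertical depth h = y·sinθ with sinθ = 0.906308.
The centroid is at the centre, 1 m below the top of the plate, so y_c = 1 m and h_c = 1 × 0.906308 = 0.906308 m.
A = π(1)² = 3.14159 m².
Resultant F = γ·h_c·A = 10.05525 × 0.906308 × 3.14159 = 28.6298 kN.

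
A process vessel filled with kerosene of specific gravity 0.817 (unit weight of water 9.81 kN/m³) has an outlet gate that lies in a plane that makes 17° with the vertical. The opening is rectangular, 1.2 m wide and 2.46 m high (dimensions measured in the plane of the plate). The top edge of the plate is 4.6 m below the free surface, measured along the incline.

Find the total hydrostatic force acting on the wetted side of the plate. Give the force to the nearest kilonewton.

F ≈ 132 kN

γ = 0.817 × 9.81 = 8.01477 kN/m³.
The plate makes 17° with the vertical, i.e. θ = 90° − 17° = 73° to the horizontal. Measuring y along the incline from the free-surface line, vertical depth h = y·sinθ with sinθ = 0.956305.
The centroid lies 2.46/2 = 1.23 m below the top edge, so y_c = 4.6 + 1.23 = 5.83 m and h_c = 5.83 × 0.956305 = 5.57526 m.
A = 1.2 × 2.46 = 2.952 m².
Resultant F = γ·h_c·A = 8.01477 × 5.57526 × 2.952 = 131.908 kN.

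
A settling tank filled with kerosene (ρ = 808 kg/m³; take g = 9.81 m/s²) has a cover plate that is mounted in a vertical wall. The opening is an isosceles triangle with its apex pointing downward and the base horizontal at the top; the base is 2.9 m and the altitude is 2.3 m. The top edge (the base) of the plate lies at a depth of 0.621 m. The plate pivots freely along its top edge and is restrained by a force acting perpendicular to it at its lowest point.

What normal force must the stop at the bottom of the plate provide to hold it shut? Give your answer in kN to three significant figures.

P ≈ 15.6 kN

γ = ρg = 808 × 9.81 / 1000 = 7.92648 kN/m³.
With the apex down, the centroid sits h/3 = 2.3/3 = 0.766667 m below the base (the top edge), so the centroid depth is h_c = 0.621 + 0.766667 = 1.38767 m.
A = ½ × 2.9 × 2.3 = 3.335 m².
Resultant F = γ·h_c·A = 7.92648 × 1.38767 × 3.335 = 36.6828 kN.
I_c = b·h³/36 = 2.9 × 2.3³/36 = 0.980119 m⁴.
Centre of pressure: y_p = y_c + I_c/(y_c·A) = 1.38767 + 0.980119/(1.38767 × 3.335) = 1.38767 + 0.211786 = 1.59946 m along the plane.
The resultant acts 0.766667 + 0.211786 = 0.978453 m (along the plate) below the hinge at the top edge, so the moment about the hinge is M = F × 0.978453 = 36.6828 × 0.978453 = 35.8924 kN·m.
A normal force at the bottom, 2.3 m from the hinge, must supply this moment: P = 35.8924/2.3 = 15.6054 kN.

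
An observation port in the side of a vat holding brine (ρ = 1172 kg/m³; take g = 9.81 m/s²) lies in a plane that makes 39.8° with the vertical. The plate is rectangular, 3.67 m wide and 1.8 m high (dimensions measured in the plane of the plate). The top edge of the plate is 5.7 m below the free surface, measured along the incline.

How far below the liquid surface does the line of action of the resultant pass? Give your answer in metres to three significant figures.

γ = ρg = 1172 × 9.81 / 1000 = 11.49732 kN/m³.
The plate makes 39.8° with the vertical, i.e. θ = 90° − 39.8° = 50.2° to the horizontal. Measuring y along the incline from the free-surface line, vertical depth h = y·sinθ with sinθ = 0.768284.
The centroid lies 1.8/2 = 0.9 m below the top edge, so y_c = 5.7 + 0.9 = 6.6 m and h_c = 6.6 × 0.768284 = 5.07067 m.
A = 3.67 × 1.8 = 6.606 m².
Resultant F = γ·h_c·A = 11.49732 × 5.07067 × 6.606 = 385.124 kN.
I_c = b·h³/12 = 3.67 × 1.8³/12 = 1.78362 m⁴.
Centre of pressure: y_p = y_c + I_c/(y_c·A) = 6.6 + 1.78362/(6.6 × 6.606) = 6.6 + 0.0409091 = 6.64091 m along the plane.
Vertically, h_p = y_p·sinθ = 6.64091 × 0.768284 = 5.1021 m.

h_p = 5.10 m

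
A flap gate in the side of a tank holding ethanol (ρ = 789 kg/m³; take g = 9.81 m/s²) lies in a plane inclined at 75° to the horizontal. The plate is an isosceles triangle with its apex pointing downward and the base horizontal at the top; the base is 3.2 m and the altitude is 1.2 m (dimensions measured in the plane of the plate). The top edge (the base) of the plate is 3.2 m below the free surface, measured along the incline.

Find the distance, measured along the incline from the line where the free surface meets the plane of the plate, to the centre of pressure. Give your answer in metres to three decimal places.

y_p = 3.622 m

γ = ρg = 789 × 9.81 / 1000 = 7.74009 kN/m³.
Let θ = 75° be the plate's angle to the horizontal; measure y along the incline from where the plane meets the free surface. Vertical depth h = y·sinθ with sinθ = 0.965926.
With the apex down, the centroid sits h/3 = 1.2/3 = 0.4 m below the base (the top edge), so y_c = 3.2 + 0.4 = 3.6 m and h_c = 3.6 × 0.965926 = 3.47733 m.
A = ½ × 3.2 × 1.2 = 1.92 m².
Resultant F = γ·h_c·A = 7.74009 × 3.47733 × 1.92 = 51.6765 kN.
I_c = b·h³/36 = 3.2 × 1.2³/36 = 0.1536 m⁴.
Centre of pressure: y_p = y_c + I_c/(y_c·A) = 3.6 + 0.1536/(3.6 × 1.92) = 3.6 + 0.0222222 = 3.62222 m along the plane.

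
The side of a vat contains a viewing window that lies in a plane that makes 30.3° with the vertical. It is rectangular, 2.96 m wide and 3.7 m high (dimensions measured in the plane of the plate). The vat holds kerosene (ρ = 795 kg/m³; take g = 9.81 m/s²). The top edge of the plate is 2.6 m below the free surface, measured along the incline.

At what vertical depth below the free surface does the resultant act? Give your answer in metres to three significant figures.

h_p = 4.06 m

γ = ρg = 795 × 9.81 / 1000 = 7.79895 kN/m³.
The plate makes 30.3° with the vertical, i.e. θ = 90° − 30.3° = 59.7° to the horizontal. Measuring y along the incline from the free-surface line, vertical depth h = y·sinθ with sinθ = 0.863396.
The centroid lies 3.7/2 = 1.85 m below the top edge, so y_c = 2.6 + 1.85 = 4.45 m and h_c = 4.45 × 0.863396 = 3.84211 m.
A = 2.96 × 3.7 = 10.952 m².
Resultant F = γ·h_c·A = 7.79895 × 3.84211 × 10.952 = 328.17 kN.
I_c = b·h³/12 = 2.96 × 3.7³/12 = 12.4944 m⁴.
Centre of pressure: y_p = y_c + I_c/(y_c·A) = 4.45 + 12.4944/(4.45 × 10.952) = 4.45 + 0.256367 = 4.70637 m along the plane.
Vertically, h_p = y_p·sinθ = 4.70637 × 0.863396 = 4.06346 m.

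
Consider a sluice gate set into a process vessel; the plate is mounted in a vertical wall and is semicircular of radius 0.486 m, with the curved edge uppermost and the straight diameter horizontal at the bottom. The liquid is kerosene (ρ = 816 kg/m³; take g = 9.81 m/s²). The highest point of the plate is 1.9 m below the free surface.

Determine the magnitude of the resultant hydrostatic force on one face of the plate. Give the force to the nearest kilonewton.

γ = ρg = 816 × 9.81 / 1000 = 8.00496 kN/m³.
The centroid lies 4r/(3π) = 0.206265 m above the diameter, so r − 4r/(3π) = 0.486 − 0.206265 = 0.279735 m below the topmost point, so the centroid depth is h_c = 1.9 + 0.279735 = 2.17973 m.
A = πr²/2 = π × 0.486²/2 = 0.371016 m².
Resultant F = γ·h_c·A = 8.00496 × 2.17973 × 0.371016 = 6.47373 kN.

F ≈ 6 kN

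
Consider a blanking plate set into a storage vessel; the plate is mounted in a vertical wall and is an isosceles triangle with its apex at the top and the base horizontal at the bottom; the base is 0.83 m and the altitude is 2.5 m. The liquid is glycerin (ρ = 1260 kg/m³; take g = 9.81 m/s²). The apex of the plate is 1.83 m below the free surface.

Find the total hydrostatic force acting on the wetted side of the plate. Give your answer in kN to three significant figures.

F ≈ 44.8 kN

γ = ρg = 1260 × 9.81 / 1000 = 12.3606 kN/m³.
With the apex up, the centroid sits 2h/3 = 2 × 2.5/3 = 1.66667 m below the apex, so the centroid depth is h_c = 1.83 + 1.66667 = 3.49667 m.
A = ½ × 0.83 × 2.5 = 1.0375 m².
Resultant F = γ·h_c·A = 12.3606 × 3.49667 × 1.0375 = 44.8417 kN.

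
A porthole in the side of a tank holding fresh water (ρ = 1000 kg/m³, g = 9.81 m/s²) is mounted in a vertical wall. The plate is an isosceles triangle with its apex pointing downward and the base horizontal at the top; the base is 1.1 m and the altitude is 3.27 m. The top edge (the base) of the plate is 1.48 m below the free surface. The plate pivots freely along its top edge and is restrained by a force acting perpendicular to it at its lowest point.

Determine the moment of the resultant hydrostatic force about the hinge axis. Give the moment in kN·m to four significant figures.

M ≈ 59.91 kN·m

γ = ρg = 1000 × 9.81 = 9810 N/m³ = 9.81 kN/m³.
With the apex down, the centroid sits h/3 = 3.27/3 = 1.09 m below the base (the top edge), so the centroid depth is h_c = 1.48 + 1.09 = 2.57 m.
A = ½ × 1.1 × 3.27 = 1.7985 m².
Resultant F = γ·h_c·A = 9.81 × 2.57 × 1.7985 = 45.3432 kN.
I_c = b·h³/36 = 1.1 × 3.27³/36 = 1.0684 m⁴.
Centre of pressure: y_p = y_c + I_c/(y_c·A) = 2.57 + 1.0684/(2.57 × 1.7985) = 2.57 + 0.231148 = 2.80115 m along the plane.
The resultant acts 1.09 + 0.231148 = 1.32115 m (along the plate) below the hinge at the top edge, so the moment about the hinge is M = F × 1.32115 = 45.3432 × 1.32115 = 59.9052 kN·m.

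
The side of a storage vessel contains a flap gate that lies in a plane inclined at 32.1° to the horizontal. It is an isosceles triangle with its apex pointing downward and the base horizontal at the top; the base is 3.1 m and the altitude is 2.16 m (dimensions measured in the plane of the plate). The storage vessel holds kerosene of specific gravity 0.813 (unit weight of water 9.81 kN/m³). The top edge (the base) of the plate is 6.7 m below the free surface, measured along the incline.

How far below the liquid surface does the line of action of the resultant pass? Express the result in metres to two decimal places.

γ = 0.813 × 9.81 = 7.97553 kN/m³.
Let θ = 32.1° be the plate's angle to the horizontal; measure y along the incline from where the plane meets the free surface. Vertical depth h = y·sinθ with sinθ = 0.531399.
With the apex down, the centroid sits h/3 = 2.16/3 = 0.72 m below the base (the top edge), so y_c = 6.7 + 0.72 = 7.42 m and h_c = 7.42 × 0.531399 = 3.94298 m.
A = ½ × 3.1 × 2.16 = 3.348 m².
Resultant F = γ·h_c·A = 7.97553 × 3.94298 × 3.348 = 105.286 kN.
I_c = b·h³/36 = 3.1 × 2.16³/36 = 0.867802 m⁴.
Centre of pressure: y_p = y_c + I_c/(y_c·A) = 7.42 + 0.867802/(7.42 × 3.348) = 7.42 + 0.0349326 = 7.45493 m along the plane.
Vertically, h_p = y_p·sinθ = 7.45493 × 0.531399 = 3.96154 m.

h_p = 3.96 m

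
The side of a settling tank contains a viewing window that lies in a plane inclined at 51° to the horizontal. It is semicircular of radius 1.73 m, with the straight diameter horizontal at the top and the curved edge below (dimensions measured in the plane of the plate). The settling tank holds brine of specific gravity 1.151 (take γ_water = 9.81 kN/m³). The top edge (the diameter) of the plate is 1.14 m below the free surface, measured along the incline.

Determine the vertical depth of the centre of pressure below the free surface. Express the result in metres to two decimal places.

γ = 1.151 × 9.81 = 11.29131 kN/m³.
Let θ = 51° be the plate's angle to the horizontal; measure y along the incline from where the plane meets the free surface. Vertical depth h = y·sinθ with sinθ = 0.777146.
The centroid of a semicircle lies 4r/(3π) = 0.734235 m from the diameter, here below the top edge, so y_c = 1.14 + 0.734235 = 1.87423 m and h_c = 1.87423 × 0.777146 = 1.45655 m.
A = πr²/2 = π × 1.73²/2 = 4.70124 m².
Resultant F = γ·h_c·A = 11.29131 × 1.45655 × 4.70124 = 77.3183 kN.
I_c = (π/8 − 8/(9π))·r⁴ = 0.109757 × 1.73⁴ = 0.983143 m⁴.
Centre of pressure: y_p = y_c + I_c/(y_c·A) = 1.87423 + 0.983143/(1.87423 × 4.70124) = 1.87423 + 0.111579 = 1.98581 m along the plane.
Vertically, h_p = y_p·sinθ = 1.98581 × 0.777146 = 1.54326 m.

h_p = 1.54 m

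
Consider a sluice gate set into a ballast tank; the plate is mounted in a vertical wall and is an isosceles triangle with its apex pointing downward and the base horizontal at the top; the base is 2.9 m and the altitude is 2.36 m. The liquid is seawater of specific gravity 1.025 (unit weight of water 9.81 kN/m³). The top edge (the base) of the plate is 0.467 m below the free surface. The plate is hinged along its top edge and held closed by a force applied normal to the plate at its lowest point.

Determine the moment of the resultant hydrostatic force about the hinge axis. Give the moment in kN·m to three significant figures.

M ≈ 44.6 kN·m

γ = 1.025 × 9.81 = 10.05525 kN/m³.
With the apex down, the centroid sits h/3 = 2.36/3 = 0.786667 m below the base (the top edge), so the centroid depth is h_c = 0.467 + 0.786667 = 1.25367 m.
A = ½ × 2.9 × 2.36 = 3.422 m².
Resultant F = γ·h_c·A = 10.05525 × 1.25367 × 3.422 = 43.1376 kN.
I_c = b·h³/36 = 2.9 × 2.36³/36 = 1.05884 m⁴.
Centre of pressure: y_p = y_c + I_c/(y_c·A) = 1.25367 + 1.05884/(1.25367 × 3.422) = 1.25367 + 0.246812 = 1.50048 m along the plane.
The resultant acts 0.786667 + 0.246812 = 1.03348 m (along the plate) below the hinge at the top edge, so the moment about the hinge is M = F × 1.03348 = 43.1376 × 1.03348 = 44.5818 kN·m.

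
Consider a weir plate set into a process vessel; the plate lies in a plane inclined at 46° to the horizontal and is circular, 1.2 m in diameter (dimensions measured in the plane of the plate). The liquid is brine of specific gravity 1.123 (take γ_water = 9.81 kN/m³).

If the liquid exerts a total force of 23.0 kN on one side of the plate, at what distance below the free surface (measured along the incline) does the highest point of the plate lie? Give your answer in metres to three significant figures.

y_top ≈ 1.97 m

γ = 1.123 × 9.81 = 11.01663 kN/m³.
A = π(0.6)² = 1.13097 m².
From F = γ·h_c·A, the centroid depth is h_c = 23.0/(11.01663 × 1.13097) = 1.84598 m.
Let θ = 46° be the plate's angle to the horizontal; measure y along the incline from where the plane meets the free surface. Vertical depth h = y·sinθ with sinθ = 0.719340.
Along the incline, y_c = h_c/sinθ = 1.84598/0.719340 = 2.56621 m.
The centroid is at the centre, 0.6 m below the top of the plate, so the highest point sits at y_top = 2.56621 − 0.6 = 1.96621 m along the incline.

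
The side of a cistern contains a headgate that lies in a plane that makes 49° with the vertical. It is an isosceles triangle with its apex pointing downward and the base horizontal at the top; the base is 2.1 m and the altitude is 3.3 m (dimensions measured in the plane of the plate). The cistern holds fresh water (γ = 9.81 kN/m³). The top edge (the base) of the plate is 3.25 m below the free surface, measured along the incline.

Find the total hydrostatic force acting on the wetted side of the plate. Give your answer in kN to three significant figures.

F ≈ 97.0 kN

γ = 9.81 kN/m³.
The plate makes 49° with the vertical, i.e. θ = 90° − 49° = 41° to the horizontal. Measuring y along the incline from the free-surface line, vertical depth h = y·sinθ with sinθ = 0.656059.
With the apex down, the centroid sits h/3 = 3.3/3 = 1.1 m below the base (the top edge), so y_c = 3.25 + 1.1 = 4.35 m and h_c = 4.35 × 0.656059 = 2.85386 m.
A = ½ × 2.1 × 3.3 = 3.465 m².
Resultant F = γ·h_c·A = 9.81 × 2.85386 × 3.465 = 97.0074 kN.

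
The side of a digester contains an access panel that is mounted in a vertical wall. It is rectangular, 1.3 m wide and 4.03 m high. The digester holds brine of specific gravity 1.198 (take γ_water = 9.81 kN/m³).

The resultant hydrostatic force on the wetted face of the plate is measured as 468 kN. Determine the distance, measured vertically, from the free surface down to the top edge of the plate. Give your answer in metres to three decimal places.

d_top ≈ 5.586 m

γ = 1.198 × 9.81 = 11.75238 kN/m³.
A = 1.3 × 4.03 = 5.239 m².
From F = γ·h_c·A, the centroid depth is h_c = 468/(11.75238 × 5.239) = 7.60102 m.
The centroid lies 4.03/2 = 2.015 m below the top edge, so the top edge sits at h_top = 7.60102 − 2.015 = 5.58602 m below the surface.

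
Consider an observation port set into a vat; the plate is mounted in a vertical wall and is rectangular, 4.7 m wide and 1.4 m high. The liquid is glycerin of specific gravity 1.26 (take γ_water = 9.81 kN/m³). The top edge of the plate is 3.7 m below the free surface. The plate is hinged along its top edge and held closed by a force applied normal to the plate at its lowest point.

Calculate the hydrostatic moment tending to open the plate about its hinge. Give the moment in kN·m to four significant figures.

γ = 1.26 × 9.81 = 12.3606 kN/m³.
The centroid lies 1.4/2 = 0.7 m below the top edge, so the centroid depth is h_c = 3.7 + 0.7 = 4.4 m.
A = 4.7 × 1.4 = 6.58 m².
Resultant F = γ·h_c·A = 12.3606 × 4.4 × 6.58 = 357.864 kN.
I_c = b·h³/12 = 4.7 × 1.4³/12 = 1.07473 m⁴.
Centre of pressure: y_p = y_c + I_c/(y_c·A) = 4.4 + 1.07473/(4.4 × 6.58) = 4.4 + 0.0371211 = 4.43712 m along the plane.
The resultant acts 0.7 + 0.0371211 = 0.737121 m (along the plate) below the hinge at the top edge, so the moment about the hinge is M = F × 0.737121 = 357.864 × 0.737121 = 263.789 kN·m.

M ≈ 263.8 kN·m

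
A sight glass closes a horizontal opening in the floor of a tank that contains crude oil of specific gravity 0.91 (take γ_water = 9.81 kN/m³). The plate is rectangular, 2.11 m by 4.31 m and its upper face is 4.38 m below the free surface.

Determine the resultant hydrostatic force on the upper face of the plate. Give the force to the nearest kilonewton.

γ = 0.91 × 9.81 = 8.9271 kN/m³.
The plate is horizontal, so pressure is uniform at p = γ·h = 8.9271 × 4.38 = 39.1007 kN/m².
A = 2.11 × 4.31 = 9.0941 m².
F = p·A = 39.1007 × 9.0941 = 355.586 kN.

F ≈ 356 kN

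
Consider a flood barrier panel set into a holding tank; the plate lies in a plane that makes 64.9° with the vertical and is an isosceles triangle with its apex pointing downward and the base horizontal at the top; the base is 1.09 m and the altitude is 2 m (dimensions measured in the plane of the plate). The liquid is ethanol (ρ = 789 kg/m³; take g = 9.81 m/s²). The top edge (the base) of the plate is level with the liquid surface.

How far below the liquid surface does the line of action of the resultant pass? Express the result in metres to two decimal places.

γ = ρg = 789 × 9.81 / 1000 = 7.74009 kN/m³.
The plate makes 64.9° with the vertical, i.e. θ = 90° − 64.9° = 25.1° to the horizontal. Measuring y along the incline from the free-surface line, vertical depth h = y·sinθ with sinθ = 0.424199.
With the apex down, the centroid sits h/3 = 2/3 = 0.666667 m below the base (the top edge), so y_c = 0.666667 m and h_c = 0.666667 × 0.424199 = 0.282799 m.
A = ½ × 1.09 × 2 = 1.09 m².
Resultant F = γ·h_c·A = 7.74009 × 0.282799 × 1.09 = 2.38589 kN.
I_c = b·h³/36 = 1.09 × 2³/36 = 0.242222 m⁴.
Centre of pressure: y_p = y_c + I_c/(y_c·A) = 0.666667 + 0.242222/(0.666667 × 1.09) = 0.666667 + 0.333333 = 1 m along the plane.
Vertically, h_p = y_p·sinθ = 1 × 0.424199 = 0.424199 m.

h_p = 0.42 m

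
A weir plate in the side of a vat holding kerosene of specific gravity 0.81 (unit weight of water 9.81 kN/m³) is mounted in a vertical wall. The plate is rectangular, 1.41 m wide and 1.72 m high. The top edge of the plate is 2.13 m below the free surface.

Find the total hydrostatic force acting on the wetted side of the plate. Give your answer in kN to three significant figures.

F ≈ 57.6 kN

γ = 0.81 × 9.81 = 7.9461 kN/m³.
The centroid lies 1.72/2 = 0.86 m below the top edge, so the centroid depth is h_c = 2.13 + 0.86 = 2.99 m.
A = 1.41 × 1.72 = 2.4252 m².
Resultant F = γ·h_c·A = 7.9461 × 2.99 × 2.4252 = 57.6199 kN.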